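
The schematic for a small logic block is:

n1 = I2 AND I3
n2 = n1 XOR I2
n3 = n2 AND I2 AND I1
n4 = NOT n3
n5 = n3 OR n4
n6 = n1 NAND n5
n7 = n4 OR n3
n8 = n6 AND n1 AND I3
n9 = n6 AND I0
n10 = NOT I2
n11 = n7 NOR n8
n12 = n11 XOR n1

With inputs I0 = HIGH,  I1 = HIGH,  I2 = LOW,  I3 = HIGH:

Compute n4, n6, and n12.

n4 = HIGH, n6 = HIGH, n12 = LOW

n1 = I2 AND I3 = LOW AND HIGH = LOW
n2 = n1 XOR I2 = LOW XOR LOW = LOW
n3 = n2 AND I2 AND I1 = LOW AND LOW AND HIGH = LOW
n4 = NOT n3 = NOT LOW = HIGH
n5 = n3 OR n4 = LOW OR HIGH = HIGH
n6 = n1 NAND n5 = LOW NAND HIGH = HIGH
n7 = n4 OR n3 = HIGH OR LOW = HIGH
n8 = n6 AND n1 AND I3 = HIGH AND LOW AND HIGH = LOW
n11 = n7 NOR n8 = HIGH NOR LOW = LOW
n12 = n11 XOR n1 = LOW XOR LOW = LOW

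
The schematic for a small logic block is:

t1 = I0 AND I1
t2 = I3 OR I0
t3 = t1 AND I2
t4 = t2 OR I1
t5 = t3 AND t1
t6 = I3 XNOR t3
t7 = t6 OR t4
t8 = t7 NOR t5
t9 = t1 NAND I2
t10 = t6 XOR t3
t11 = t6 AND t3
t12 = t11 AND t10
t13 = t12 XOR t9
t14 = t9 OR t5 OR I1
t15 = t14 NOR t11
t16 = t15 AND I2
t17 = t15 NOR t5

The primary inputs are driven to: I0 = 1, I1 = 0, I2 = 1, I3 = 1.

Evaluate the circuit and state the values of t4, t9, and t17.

t1 = I0 AND I1 = 1 AND 0 = 0
t2 = I3 OR I0 = 1 OR 1 = 1
t3 = t1 AND I2 = 0 AND 1 = 0
t4 = t2 OR I1 = 1 OR 0 = 1
t5 = t3 AND t1 = 0 AND 0 = 0
t6 = I3 XNOR t3 = 1 XNOR 0 = 0
t9 = t1 NAND I2 = 0 NAND 1 = 1
t11 = t6 AND t3 = 0 AND 0 = 0
t14 = t9 OR t5 OR I1 = 1 OR 0 OR 0 = 1
t15 = t14 NOR t11 = 1 NOR 0 = 0
t17 = t15 NOR t5 = 0 NOR 0 = 1

t4 = 1, t9 = 1, t17 = 1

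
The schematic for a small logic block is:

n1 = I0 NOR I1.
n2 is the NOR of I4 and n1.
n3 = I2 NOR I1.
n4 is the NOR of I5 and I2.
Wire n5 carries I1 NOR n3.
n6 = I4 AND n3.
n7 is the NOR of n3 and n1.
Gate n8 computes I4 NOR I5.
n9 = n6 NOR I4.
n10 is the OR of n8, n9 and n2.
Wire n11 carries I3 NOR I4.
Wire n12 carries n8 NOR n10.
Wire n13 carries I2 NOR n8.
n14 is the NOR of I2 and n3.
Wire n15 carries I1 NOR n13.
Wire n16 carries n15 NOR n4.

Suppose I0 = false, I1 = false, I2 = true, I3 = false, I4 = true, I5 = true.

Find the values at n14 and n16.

n14 = false, n16 = false

n3 = I2 NOR I1 = true NOR false = false
n4 = I5 NOR I2 = true NOR true = false
n8 = I4 NOR I5 = true NOR true = false
n13 = I2 NOR n8 = true NOR false = false
n14 = I2 NOR n3 = true NOR false = false
n15 = I1 NOR n13 = false NOR false = true
n16 = n15 NOR n4 = true NOR false = false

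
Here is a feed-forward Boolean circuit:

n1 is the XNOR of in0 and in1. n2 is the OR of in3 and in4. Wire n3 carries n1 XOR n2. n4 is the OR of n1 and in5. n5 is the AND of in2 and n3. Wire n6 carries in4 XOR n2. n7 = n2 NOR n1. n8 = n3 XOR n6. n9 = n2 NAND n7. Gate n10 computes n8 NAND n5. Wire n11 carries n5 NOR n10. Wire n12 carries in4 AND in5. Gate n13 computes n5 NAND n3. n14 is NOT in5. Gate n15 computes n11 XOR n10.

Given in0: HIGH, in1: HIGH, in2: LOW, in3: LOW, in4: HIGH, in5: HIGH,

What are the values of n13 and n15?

n13 = HIGH, n15 = HIGH

n1 = in0 XNOR in1 = HIGH XNOR HIGH = HIGH
n2 = in3 OR in4 = LOW OR HIGH = HIGH
n3 = n1 XOR n2 = HIGH XOR HIGH = LOW
n5 = in2 AND n3 = LOW AND LOW = LOW
n6 = in4 XOR n2 = HIGH XOR HIGH = LOW
n8 = n3 XOR n6 = LOW XOR LOW = LOW
n10 = n8 NAND n5 = LOW NAND LOW = HIGH
n11 = n5 NOR n10 = LOW NOR HIGH = LOW
n13 = n5 NAND n3 = LOW NAND LOW = HIGH
n15 = n11 XOR n10 = LOW XOR HIGH = HIGH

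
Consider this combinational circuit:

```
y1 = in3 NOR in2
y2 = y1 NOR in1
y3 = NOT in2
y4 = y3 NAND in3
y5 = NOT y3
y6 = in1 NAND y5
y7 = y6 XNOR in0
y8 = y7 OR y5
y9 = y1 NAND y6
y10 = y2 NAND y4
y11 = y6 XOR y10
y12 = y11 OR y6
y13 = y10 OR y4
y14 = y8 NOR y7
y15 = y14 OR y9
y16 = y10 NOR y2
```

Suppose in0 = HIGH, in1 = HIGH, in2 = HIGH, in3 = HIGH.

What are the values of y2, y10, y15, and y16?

y1 = in3 NOR in2 = HIGH NOR HIGH = LOW
y2 = y1 NOR in1 = LOW NOR HIGH = LOW
y3 = NOT in2 = NOT HIGH = LOW
y4 = y3 NAND in3 = LOW NAND HIGH = HIGH
y5 = NOT y3 = NOT LOW = HIGH
y6 = in1 NAND y5 = HIGH NAND HIGH = LOW
y7 = y6 XNOR in0 = LOW XNOR HIGH = LOW
y8 = y7 OR y5 = LOW OR HIGH = HIGH
y9 = y1 NAND y6 = LOW NAND LOW = HIGH
y10 = y2 NAND y4 = LOW NAND HIGH = HIGH
y14 = y8 NOR y7 = HIGH NOR LOW = LOW
y15 = y14 OR y9 = LOW OR HIGH = HIGH
y16 = y10 NOR y2 = HIGH NOR LOW = LOW

y2 = LOW, y10 = HIGH, y15 = HIGH, y16 = LOW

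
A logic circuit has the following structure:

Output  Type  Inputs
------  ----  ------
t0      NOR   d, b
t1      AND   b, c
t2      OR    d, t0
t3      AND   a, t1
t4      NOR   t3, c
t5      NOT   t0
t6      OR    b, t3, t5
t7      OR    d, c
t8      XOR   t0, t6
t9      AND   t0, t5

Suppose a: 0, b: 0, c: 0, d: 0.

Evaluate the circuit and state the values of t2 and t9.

t0 = d NOR b = 0 NOR 0 = 1
t2 = d OR t0 = 0 OR 1 = 1
t5 = NOT t0 = NOT 1 = 0
t9 = t0 AND t5 = 1 AND 0 = 0

t2 = 1, t9 = 0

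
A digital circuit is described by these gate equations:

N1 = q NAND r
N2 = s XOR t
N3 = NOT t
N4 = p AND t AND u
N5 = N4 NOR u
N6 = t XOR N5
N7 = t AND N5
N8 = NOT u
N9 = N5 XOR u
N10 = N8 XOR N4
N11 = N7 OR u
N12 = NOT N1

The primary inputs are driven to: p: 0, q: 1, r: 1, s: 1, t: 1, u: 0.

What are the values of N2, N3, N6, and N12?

N2 = 0, N3 = 0, N6 = 0, N12 = 1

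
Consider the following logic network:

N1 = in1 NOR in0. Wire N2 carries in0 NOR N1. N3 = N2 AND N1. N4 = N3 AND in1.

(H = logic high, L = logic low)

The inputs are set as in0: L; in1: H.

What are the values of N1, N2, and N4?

N1 = in1 NOR in0 = H NOR L = L
N2 = in0 NOR N1 = L NOR L = H
N3 = N2 AND N1 = H AND L = L
N4 = N3 AND in1 = L AND H = L

N1 = L  N2 = H  N4 = L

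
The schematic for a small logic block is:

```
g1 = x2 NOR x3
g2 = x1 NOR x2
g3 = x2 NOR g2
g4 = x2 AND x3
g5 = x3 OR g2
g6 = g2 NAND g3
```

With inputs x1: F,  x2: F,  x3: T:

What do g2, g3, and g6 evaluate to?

g2 = T, g3 = F, g6 = T

g2 = x1 NOR x2 = F NOR F = T
g3 = x2 NOR g2 = F NOR T = F
g6 = g2 NAND g3 = T NAND F = T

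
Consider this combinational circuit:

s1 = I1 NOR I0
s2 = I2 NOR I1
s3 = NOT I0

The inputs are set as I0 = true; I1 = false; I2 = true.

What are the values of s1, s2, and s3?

s1 = false, s2 = false, s3 = false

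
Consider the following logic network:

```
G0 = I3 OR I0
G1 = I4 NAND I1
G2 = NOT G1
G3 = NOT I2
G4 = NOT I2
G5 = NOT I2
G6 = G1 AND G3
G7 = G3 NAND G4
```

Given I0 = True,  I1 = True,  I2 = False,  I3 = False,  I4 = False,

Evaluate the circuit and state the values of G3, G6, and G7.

G3 = True, G6 = True, G7 = False

G1 = I4 NAND I1 = False NAND True = True
G3 = NOT I2 = NOT False = True
G4 = NOT I2 = NOT False = True
G6 = G1 AND G3 = True AND True = True
G7 = G3 NAND G4 = True NAND True = False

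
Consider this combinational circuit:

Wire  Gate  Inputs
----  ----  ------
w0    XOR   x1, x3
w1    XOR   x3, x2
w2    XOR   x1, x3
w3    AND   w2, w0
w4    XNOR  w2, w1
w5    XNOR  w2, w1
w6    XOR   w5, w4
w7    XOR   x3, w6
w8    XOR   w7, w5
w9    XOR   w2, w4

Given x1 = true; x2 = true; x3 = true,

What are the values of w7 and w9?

w7 = true, w9 = true

w1 = x3 XOR x2 = true XOR true = false
w2 = x1 XOR x3 = true XOR true = false
w4 = w2 XNOR w1 = false XNOR false = true
w5 = w2 XNOR w1 = false XNOR false = true
w6 = w5 XOR w4 = true XOR true = false
w7 = x3 XOR w6 = true XOR false = true
w9 = w2 XOR w4 = false XOR true = true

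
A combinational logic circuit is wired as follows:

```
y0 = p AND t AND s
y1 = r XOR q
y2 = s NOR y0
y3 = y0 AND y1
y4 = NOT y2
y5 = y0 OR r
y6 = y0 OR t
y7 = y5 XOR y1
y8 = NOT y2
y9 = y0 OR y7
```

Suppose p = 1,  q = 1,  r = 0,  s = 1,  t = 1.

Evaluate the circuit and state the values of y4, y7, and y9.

y0 = p AND t AND s = 1 AND 1 AND 1 = 1
y1 = r XOR q = 0 XOR 1 = 1
y2 = s NOR y0 = 1 NOR 1 = 0
y4 = NOT y2 = NOT 0 = 1
y5 = y0 OR r = 1 OR 0 = 1
y7 = y5 XOR y1 = 1 XOR 1 = 0
y9 = y0 OR y7 = 1 OR 0 = 1

y4 = 1  y7 = 0  y9 = 1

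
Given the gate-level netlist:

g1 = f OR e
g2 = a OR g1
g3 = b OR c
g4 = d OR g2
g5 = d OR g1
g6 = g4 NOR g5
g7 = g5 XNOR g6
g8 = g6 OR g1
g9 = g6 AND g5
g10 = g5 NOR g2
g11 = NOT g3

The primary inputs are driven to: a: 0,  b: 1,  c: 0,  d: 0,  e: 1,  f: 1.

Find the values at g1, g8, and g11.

g1 = f OR e = 1 OR 1 = 1
g2 = a OR g1 = 0 OR 1 = 1
g3 = b OR c = 1 OR 0 = 1
g4 = d OR g2 = 0 OR 1 = 1
g5 = d OR g1 = 0 OR 1 = 1
g6 = g4 NOR g5 = 1 NOR 1 = 0
g8 = g6 OR g1 = 0 OR 1 = 1
g11 = NOT g3 = NOT 1 = 0

g1 = 1, g8 = 1, g11 = 0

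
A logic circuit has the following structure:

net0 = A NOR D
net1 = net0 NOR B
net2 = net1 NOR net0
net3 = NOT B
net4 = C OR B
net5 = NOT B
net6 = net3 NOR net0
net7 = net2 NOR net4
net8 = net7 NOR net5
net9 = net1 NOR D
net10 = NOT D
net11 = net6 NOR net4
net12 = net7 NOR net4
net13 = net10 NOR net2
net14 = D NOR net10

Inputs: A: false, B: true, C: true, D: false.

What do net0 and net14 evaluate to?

net0 = A NOR D = false NOR false = true
net10 = NOT D = NOT false = true
net14 = D NOR net10 = false NOR true = false

net0 = true, net14 = false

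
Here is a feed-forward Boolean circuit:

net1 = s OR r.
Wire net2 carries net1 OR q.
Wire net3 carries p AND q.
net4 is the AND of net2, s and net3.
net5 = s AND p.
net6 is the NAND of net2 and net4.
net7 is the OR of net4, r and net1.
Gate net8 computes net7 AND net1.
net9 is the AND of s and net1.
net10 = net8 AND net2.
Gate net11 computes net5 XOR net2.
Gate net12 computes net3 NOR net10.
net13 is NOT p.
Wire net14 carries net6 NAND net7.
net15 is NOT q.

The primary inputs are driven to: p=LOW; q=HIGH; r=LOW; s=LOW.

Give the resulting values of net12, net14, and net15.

net1 = s OR r = LOW OR LOW = LOW
net2 = net1 OR q = LOW OR HIGH = HIGH
net3 = p AND q = LOW AND HIGH = LOW
net4 = net2 AND s AND net3 = HIGH AND LOW AND LOW = LOW
net6 = net2 NAND net4 = HIGH NAND LOW = HIGH
net7 = net4 OR r OR net1 = LOW OR LOW OR LOW = LOW
net8 = net7 AND net1 = LOW AND LOW = LOW
net10 = net8 AND net2 = LOW AND HIGH = LOW
net12 = net3 NOR net10 = LOW NOR LOW = HIGH
net14 = net6 NAND net7 = HIGH NAND LOW = HIGH
net15 = NOT q = NOT HIGH = LOW

net12 = HIGH  net14 = HIGH  net15 = LOW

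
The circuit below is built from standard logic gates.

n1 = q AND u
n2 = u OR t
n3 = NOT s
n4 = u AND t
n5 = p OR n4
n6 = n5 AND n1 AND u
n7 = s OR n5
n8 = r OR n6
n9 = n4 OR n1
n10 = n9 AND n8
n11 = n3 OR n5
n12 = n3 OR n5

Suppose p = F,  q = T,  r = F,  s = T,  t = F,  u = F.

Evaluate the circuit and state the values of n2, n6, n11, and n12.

n2 = F; n6 = F; n11 = F; n12 = F

n1 = q AND u = T AND F = F
n2 = u OR t = F OR F = F
n3 = NOT s = NOT T = F
n4 = u AND t = F AND F = F
n5 = p OR n4 = F OR F = F
n6 = n5 AND n1 AND u = F AND F AND F = F
n11 = n3 OR n5 = F OR F = F
n12 = n3 OR n5 = F OR F = F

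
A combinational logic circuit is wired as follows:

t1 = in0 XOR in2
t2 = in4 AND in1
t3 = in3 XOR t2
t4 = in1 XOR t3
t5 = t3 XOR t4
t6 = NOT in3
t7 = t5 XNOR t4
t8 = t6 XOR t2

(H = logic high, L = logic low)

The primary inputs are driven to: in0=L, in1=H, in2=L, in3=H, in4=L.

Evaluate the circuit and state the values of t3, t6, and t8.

t2 = in4 AND in1 = L AND H = L
t3 = in3 XOR t2 = H XOR L = H
t6 = NOT in3 = NOT H = L
t8 = t6 XOR t2 = L XOR L = L

t3 = H, t6 = L, t8 = L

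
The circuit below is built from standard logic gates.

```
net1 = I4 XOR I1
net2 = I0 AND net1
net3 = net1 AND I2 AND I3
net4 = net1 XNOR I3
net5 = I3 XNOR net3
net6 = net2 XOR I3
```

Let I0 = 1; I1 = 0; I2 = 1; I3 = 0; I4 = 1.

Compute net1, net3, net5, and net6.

net1 = 1; net3 = 0; net5 = 1; net6 = 1

net1 = I4 XOR I1 = 1 XOR 0 = 1
net2 = I0 AND net1 = 1 AND 1 = 1
net3 = net1 AND I2 AND I3 = 1 AND 1 AND 0 = 0
net5 = I3 XNOR net3 = 0 XNOR 0 = 1
net6 = net2 XOR I3 = 1 XOR 0 = 1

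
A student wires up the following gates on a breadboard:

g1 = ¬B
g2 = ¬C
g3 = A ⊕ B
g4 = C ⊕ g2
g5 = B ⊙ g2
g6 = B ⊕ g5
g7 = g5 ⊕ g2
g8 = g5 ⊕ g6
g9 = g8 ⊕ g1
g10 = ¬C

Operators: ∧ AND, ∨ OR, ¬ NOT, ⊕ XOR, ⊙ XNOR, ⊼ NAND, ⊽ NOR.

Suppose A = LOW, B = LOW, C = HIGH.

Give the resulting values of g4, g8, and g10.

g4 = HIGH, g8 = LOW, g10 = LOW

g2 = NOT C = NOT HIGH = LOW
g4 = C XOR g2 = HIGH XOR LOW = HIGH
g5 = B XNOR g2 = LOW XNOR LOW = HIGH
g6 = B XOR g5 = LOW XOR HIGH = HIGH
g8 = g5 XOR g6 = HIGH XOR HIGH = LOW
g10 = NOT C = NOT HIGH = LOW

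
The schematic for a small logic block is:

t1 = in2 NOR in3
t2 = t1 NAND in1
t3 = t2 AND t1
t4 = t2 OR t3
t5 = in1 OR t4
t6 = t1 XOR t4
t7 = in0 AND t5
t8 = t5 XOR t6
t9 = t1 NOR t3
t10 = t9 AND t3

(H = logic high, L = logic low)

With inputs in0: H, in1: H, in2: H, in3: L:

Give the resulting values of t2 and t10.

t2 = H; t10 = L

t1 = in2 NOR in3 = H NOR L = L
t2 = t1 NAND in1 = L NAND H = H
t3 = t2 AND t1 = H AND L = L
t9 = t1 NOR t3 = L NOR L = H
t10 = t9 AND t3 = H AND L = L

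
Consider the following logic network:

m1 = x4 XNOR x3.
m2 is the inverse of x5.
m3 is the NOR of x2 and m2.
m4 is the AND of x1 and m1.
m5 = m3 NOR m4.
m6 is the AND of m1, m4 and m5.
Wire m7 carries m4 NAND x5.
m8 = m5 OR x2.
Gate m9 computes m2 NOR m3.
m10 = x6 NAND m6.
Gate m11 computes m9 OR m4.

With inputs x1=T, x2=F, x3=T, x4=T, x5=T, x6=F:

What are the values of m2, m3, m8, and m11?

m1 = x4 XNOR x3 = T XNOR T = T
m2 = NOT x5 = NOT T = F
m3 = x2 NOR m2 = F NOR F = T
m4 = x1 AND m1 = T AND T = T
m5 = m3 NOR m4 = T NOR T = F
m8 = m5 OR x2 = F OR F = F
m9 = m2 NOR m3 = F NOR T = F
m11 = m9 OR m4 = F OR T = T

m2 = F, m3 = T, m8 = F, m11 = T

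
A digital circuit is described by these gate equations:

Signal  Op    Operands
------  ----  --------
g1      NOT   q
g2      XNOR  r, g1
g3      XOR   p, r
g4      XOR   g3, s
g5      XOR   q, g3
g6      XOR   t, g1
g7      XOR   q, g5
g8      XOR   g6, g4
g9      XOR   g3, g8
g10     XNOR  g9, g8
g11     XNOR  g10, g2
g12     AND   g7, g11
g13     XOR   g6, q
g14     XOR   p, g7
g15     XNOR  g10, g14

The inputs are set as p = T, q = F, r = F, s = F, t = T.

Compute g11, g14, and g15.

g11 = T  g14 = F  g15 = T

g1 = NOT q = NOT F = T
g2 = r XNOR g1 = F XNOR T = F
g3 = p XOR r = T XOR F = T
g4 = g3 XOR s = T XOR F = T
g5 = q XOR g3 = F XOR T = T
g6 = t XOR g1 = T XOR T = F
g7 = q XOR g5 = F XOR T = T
g8 = g6 XOR g4 = F XOR T = T
g9 = g3 XOR g8 = T XOR T = F
g10 = g9 XNOR g8 = F XNOR T = F
g11 = g10 XNOR g2 = F XNOR F = T
g14 = p XOR g7 = T XOR T = F
g15 = g10 XNOR g14 = F XNOR F = T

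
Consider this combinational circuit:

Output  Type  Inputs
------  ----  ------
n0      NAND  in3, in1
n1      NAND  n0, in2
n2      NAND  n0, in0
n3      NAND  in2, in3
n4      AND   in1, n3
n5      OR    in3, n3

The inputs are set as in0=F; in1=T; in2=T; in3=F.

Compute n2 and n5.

n2 = T, n5 = T

n0 = in3 NAND in1 = F NAND T = T
n2 = n0 NAND in0 = T NAND F = T
n3 = in2 NAND in3 = T NAND F = T
n5 = in3 OR n3 = F OR T = T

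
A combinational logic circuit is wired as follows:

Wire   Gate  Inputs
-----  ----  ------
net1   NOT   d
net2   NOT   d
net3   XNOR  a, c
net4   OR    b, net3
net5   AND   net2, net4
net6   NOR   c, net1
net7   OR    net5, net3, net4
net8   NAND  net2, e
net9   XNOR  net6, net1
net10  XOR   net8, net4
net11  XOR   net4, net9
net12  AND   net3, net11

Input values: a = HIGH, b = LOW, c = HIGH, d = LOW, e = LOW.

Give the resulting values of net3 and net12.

net3 = HIGH, net12 = HIGH

net1 = NOT d = NOT LOW = HIGH
net3 = a XNOR c = HIGH XNOR HIGH = HIGH
net4 = b OR net3 = LOW OR HIGH = HIGH
net6 = c NOR net1 = HIGH NOR HIGH = LOW
net9 = net6 XNOR net1 = LOW XNOR HIGH = LOW
net11 = net4 XOR net9 = HIGH XOR LOW = HIGH
net12 = net3 AND net11 = HIGH AND HIGH = HIGH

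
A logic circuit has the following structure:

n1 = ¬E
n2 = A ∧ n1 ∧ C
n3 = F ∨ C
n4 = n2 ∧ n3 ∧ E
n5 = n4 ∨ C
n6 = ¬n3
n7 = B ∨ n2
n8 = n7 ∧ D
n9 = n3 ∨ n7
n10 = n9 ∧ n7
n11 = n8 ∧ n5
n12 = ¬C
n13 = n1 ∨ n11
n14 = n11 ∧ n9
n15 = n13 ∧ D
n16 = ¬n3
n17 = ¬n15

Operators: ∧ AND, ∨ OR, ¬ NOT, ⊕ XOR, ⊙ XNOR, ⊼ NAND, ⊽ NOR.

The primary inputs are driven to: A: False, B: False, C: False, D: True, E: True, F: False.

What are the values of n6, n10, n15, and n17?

n6 = True  n10 = False  n15 = False  n17 = True

n1 = NOT E = NOT True = False
n2 = A AND n1 AND C = False AND False AND False = False
n3 = F OR C = False OR False = False
n4 = n2 AND n3 AND E = False AND False AND True = False
n5 = n4 OR C = False OR False = False
n6 = NOT n3 = NOT False = True
n7 = B OR n2 = False OR False = False
n8 = n7 AND D = False AND True = False
n9 = n3 OR n7 = False OR False = False
n10 = n9 AND n7 = False AND False = False
n11 = n8 AND n5 = False AND False = False
n13 = n1 OR n11 = False OR False = False
n15 = n13 AND D = False AND True = False
n17 = NOT n15 = NOT False = True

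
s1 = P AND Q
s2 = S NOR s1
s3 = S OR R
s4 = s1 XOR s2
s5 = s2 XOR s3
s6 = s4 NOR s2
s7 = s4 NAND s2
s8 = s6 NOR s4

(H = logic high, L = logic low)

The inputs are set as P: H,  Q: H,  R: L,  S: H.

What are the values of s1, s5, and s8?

s1 = H, s5 = H, s8 = L

s1 = P AND Q = H AND H = H
s2 = S NOR s1 = H NOR H = L
s3 = S OR R = H OR L = H
s4 = s1 XOR s2 = H XOR L = H
s5 = s2 XOR s3 = L XOR H = H
s6 = s4 NOR s2 = H NOR L = L
s8 = s6 NOR s4 = L NOR H = L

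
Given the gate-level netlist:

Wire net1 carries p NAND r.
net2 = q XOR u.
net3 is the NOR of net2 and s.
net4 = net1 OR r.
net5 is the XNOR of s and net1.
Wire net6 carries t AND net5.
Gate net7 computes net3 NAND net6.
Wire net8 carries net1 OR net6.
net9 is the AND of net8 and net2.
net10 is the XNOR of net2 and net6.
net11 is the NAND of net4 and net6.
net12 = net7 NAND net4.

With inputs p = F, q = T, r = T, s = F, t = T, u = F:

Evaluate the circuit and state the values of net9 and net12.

net9 = T  net12 = F

net1 = p NAND r = F NAND T = T
net2 = q XOR u = T XOR F = T
net3 = net2 NOR s = T NOR F = F
net4 = net1 OR r = T OR T = T
net5 = s XNOR net1 = F XNOR T = F
net6 = t AND net5 = T AND F = F
net7 = net3 NAND net6 = F NAND F = T
net8 = net1 OR net6 = T OR F = T
net9 = net8 AND net2 = T AND T = T
net12 = net7 NAND net4 = T NAND T = F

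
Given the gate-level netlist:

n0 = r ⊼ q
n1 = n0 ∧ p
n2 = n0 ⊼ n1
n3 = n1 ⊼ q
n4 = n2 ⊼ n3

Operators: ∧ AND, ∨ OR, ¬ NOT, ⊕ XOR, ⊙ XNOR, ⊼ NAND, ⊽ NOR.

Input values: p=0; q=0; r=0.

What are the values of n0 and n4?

n0 = 1, n4 = 0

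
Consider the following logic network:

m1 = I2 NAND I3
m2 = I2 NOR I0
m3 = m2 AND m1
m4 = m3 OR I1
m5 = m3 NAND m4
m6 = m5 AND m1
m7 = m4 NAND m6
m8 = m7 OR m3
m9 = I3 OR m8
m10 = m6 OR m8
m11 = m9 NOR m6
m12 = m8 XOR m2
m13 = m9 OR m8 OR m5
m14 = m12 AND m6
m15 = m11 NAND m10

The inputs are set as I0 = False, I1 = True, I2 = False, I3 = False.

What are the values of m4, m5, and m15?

m4 = True; m5 = False; m15 = True

m1 = I2 NAND I3 = False NAND False = True
m2 = I2 NOR I0 = False NOR False = True
m3 = m2 AND m1 = True AND True = True
m4 = m3 OR I1 = True OR True = True
m5 = m3 NAND m4 = True NAND True = False
m6 = m5 AND m1 = False AND True = False
m7 = m4 NAND m6 = True NAND False = True
m8 = m7 OR m3 = True OR True = True
m9 = I3 OR m8 = False OR True = True
m10 = m6 OR m8 = False OR True = True
m11 = m9 NOR m6 = True NOR False = False
m15 = m11 NAND m10 = False NAND True = True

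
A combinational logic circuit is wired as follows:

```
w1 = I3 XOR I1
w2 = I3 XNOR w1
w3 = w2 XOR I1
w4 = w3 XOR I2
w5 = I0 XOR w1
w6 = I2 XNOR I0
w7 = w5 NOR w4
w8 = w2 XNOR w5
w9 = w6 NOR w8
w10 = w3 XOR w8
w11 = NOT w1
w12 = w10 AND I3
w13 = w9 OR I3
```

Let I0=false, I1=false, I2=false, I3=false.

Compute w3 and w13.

w3 = true; w13 = false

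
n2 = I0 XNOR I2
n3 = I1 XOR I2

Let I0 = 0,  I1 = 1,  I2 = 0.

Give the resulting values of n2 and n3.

n2 = 0 XNOR 0 = 1
n3 = 1 XOR 0 = 1

n2 = 1, n3 = 1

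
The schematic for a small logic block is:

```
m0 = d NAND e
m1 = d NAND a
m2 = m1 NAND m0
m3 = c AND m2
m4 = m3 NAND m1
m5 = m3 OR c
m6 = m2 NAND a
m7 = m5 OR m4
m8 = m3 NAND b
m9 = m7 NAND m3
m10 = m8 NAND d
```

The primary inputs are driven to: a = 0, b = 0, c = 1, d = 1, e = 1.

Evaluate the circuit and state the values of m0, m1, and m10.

m0 = 0, m1 = 1, m10 = 0

m0 = d NAND e = 1 NAND 1 = 0
m1 = d NAND a = 1 NAND 0 = 1
m2 = m1 NAND m0 = 1 NAND 0 = 1
m3 = c AND m2 = 1 AND 1 = 1
m8 = m3 NAND b = 1 NAND 0 = 1
m10 = m8 NAND d = 1 NAND 1 = 0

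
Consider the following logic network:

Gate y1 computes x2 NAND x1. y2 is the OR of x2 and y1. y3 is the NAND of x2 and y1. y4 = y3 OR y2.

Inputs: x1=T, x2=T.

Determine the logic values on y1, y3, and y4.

y1 = x2 NAND x1 = T NAND T = F
y2 = x2 OR y1 = T OR F = T
y3 = x2 NAND y1 = T NAND F = T
y4 = y3 OR y2 = T OR T = T

y1 = F, y3 = T, y4 = T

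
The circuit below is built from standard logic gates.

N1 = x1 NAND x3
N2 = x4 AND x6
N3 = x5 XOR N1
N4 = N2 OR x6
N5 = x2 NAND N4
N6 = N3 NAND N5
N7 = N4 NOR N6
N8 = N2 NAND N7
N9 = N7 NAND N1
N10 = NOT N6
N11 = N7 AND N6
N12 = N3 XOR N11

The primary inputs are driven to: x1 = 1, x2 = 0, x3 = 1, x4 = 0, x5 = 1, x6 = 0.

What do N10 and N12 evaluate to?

N1 = x1 NAND x3 = 1 NAND 1 = 0
N2 = x4 AND x6 = 0 AND 0 = 0
N3 = x5 XOR N1 = 1 XOR 0 = 1
N4 = N2 OR x6 = 0 OR 0 = 0
N5 = x2 NAND N4 = 0 NAND 0 = 1
N6 = N3 NAND N5 = 1 NAND 1 = 0
N7 = N4 NOR N6 = 0 NOR 0 = 1
N10 = NOT N6 = NOT 0 = 1
N11 = N7 AND N6 = 1 AND 0 = 0
N12 = N3 XOR N11 = 1 XOR 0 = 1

N10 = 1, N12 = 1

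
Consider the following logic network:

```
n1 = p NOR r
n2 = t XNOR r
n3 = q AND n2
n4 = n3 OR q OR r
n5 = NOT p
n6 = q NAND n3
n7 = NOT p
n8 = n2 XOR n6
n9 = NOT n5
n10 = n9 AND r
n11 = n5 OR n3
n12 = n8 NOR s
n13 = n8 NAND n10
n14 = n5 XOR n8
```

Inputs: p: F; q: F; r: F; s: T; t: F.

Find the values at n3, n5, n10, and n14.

n2 = t XNOR r = F XNOR F = T
n3 = q AND n2 = F AND T = F
n5 = NOT p = NOT F = T
n6 = q NAND n3 = F NAND F = T
n8 = n2 XOR n6 = T XOR T = F
n9 = NOT n5 = NOT T = F
n10 = n9 AND r = F AND F = F
n14 = n5 XOR n8 = T XOR F = T

n3 = F, n5 = T, n10 = F, n14 = T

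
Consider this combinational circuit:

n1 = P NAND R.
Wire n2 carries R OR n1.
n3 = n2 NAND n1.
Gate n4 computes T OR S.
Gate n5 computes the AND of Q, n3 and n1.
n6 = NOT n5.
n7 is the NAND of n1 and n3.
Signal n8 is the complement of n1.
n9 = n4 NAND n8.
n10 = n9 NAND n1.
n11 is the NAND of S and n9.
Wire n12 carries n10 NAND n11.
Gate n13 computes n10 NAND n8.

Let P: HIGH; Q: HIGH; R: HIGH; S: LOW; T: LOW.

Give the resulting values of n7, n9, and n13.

n7 = HIGH  n9 = HIGH  n13 = LOW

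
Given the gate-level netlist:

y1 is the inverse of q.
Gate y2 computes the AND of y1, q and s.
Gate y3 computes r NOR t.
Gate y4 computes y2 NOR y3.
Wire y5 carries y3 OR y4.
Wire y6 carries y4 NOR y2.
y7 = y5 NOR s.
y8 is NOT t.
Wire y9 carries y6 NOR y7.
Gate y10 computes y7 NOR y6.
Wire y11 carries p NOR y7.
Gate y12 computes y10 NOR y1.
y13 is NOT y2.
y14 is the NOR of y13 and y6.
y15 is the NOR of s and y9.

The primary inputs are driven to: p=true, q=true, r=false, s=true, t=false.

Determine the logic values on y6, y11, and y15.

y6 = true; y11 = false; y15 = false

y1 = NOT q = NOT true = false
y2 = y1 AND q AND s = false AND true AND true = false
y3 = r NOR t = false NOR false = true
y4 = y2 NOR y3 = false NOR true = false
y5 = y3 OR y4 = true OR false = true
y6 = y4 NOR y2 = false NOR false = true
y7 = y5 NOR s = true NOR true = false
y9 = y6 NOR y7 = true NOR false = false
y11 = p NOR y7 = true NOR false = false
y15 = s NOR y9 = true NOR false = false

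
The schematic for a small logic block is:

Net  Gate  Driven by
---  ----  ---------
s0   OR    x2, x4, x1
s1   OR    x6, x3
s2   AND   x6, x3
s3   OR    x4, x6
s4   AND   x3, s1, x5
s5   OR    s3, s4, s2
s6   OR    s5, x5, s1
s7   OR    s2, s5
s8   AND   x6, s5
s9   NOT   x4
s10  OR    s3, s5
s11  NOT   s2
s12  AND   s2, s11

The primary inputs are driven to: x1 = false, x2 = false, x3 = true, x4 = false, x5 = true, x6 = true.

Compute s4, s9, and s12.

s4 = true; s9 = true; s12 = false

s1 = x6 OR x3 = true OR true = true
s2 = x6 AND x3 = true AND true = true
s4 = x3 AND s1 AND x5 = true AND true AND true = true
s9 = NOT x4 = NOT false = true
s11 = NOT s2 = NOT true = false
s12 = s2 AND s11 = true AND false = false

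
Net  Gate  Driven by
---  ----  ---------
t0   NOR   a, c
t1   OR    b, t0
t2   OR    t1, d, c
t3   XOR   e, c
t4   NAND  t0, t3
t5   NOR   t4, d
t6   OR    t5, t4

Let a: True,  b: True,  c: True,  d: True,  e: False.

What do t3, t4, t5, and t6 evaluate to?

t0 = a NOR c = True NOR True = False
t3 = e XOR c = False XOR True = True
t4 = t0 NAND t3 = False NAND True = True
t5 = t4 NOR d = True NOR True = False
t6 = t5 OR t4 = False OR True = True

t3 = True  t4 = True  t5 = False  t6 = True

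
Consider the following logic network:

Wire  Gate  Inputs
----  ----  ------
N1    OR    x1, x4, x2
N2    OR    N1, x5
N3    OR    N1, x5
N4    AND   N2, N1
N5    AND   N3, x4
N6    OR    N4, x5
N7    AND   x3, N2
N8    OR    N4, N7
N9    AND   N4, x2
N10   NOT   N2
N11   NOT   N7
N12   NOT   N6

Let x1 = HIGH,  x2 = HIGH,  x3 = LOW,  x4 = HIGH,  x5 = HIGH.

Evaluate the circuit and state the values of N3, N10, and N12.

N1 = x1 OR x4 OR x2 = HIGH OR HIGH OR HIGH = HIGH
N2 = N1 OR x5 = HIGH OR HIGH = HIGH
N3 = N1 OR x5 = HIGH OR HIGH = HIGH
N4 = N2 AND N1 = HIGH AND HIGH = HIGH
N6 = N4 OR x5 = HIGH OR HIGH = HIGH
N10 = NOT N2 = NOT HIGH = LOW
N12 = NOT N6 = NOT HIGH = LOW

N3 = HIGH; N10 = LOW; N12 = LOW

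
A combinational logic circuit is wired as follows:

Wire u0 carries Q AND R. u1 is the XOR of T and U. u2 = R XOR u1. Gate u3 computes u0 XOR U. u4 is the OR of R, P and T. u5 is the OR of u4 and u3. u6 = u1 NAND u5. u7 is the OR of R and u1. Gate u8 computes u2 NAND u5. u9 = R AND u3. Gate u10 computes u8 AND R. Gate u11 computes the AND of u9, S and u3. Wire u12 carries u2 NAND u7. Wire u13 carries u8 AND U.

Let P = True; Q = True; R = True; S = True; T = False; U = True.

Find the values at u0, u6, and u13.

u0 = True; u6 = False; u13 = True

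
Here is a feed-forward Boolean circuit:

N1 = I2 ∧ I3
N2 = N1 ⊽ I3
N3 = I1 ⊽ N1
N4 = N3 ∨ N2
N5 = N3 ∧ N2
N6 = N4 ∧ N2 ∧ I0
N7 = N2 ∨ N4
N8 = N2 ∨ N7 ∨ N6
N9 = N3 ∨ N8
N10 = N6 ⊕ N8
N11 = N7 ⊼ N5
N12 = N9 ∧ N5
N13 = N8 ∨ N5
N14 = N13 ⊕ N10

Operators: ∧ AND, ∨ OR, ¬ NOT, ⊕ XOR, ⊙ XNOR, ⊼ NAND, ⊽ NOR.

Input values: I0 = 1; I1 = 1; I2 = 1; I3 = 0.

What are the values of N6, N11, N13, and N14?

N1 = I2 AND I3 = 1 AND 0 = 0
N2 = N1 NOR I3 = 0 NOR 0 = 1
N3 = I1 NOR N1 = 1 NOR 0 = 0
N4 = N3 OR N2 = 0 OR 1 = 1
N5 = N3 AND N2 = 0 AND 1 = 0
N6 = N4 AND N2 AND I0 = 1 AND 1 AND 1 = 1
N7 = N2 OR N4 = 1 OR 1 = 1
N8 = N2 OR N7 OR N6 = 1 OR 1 OR 1 = 1
N10 = N6 XOR N8 = 1 XOR 1 = 0
N11 = N7 NAND N5 = 1 NAND 0 = 1
N13 = N8 OR N5 = 1 OR 0 = 1
N14 = N13 XOR N10 = 1 XOR 0 = 1

N6 = 1, N11 = 1, N13 = 1, N14 = 1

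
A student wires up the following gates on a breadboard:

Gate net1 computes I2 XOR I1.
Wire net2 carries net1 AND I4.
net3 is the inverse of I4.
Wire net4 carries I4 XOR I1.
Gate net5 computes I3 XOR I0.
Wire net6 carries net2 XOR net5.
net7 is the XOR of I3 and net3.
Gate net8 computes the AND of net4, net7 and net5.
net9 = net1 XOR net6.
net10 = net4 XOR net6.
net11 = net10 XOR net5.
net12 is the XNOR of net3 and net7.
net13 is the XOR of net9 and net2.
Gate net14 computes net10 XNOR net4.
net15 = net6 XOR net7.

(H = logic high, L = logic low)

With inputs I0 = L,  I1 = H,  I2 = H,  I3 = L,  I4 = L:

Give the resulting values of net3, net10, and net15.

net3 = H; net10 = H; net15 = H

net1 = I2 XOR I1 = H XOR H = L
net2 = net1 AND I4 = L AND L = L
net3 = NOT I4 = NOT L = H
net4 = I4 XOR I1 = L XOR H = H
net5 = I3 XOR I0 = L XOR L = L
net6 = net2 XOR net5 = L XOR L = L
net7 = I3 XOR net3 = L XOR H = H
net10 = net4 XOR net6 = H XOR L = H
net15 = net6 XOR net7 = L XOR H = H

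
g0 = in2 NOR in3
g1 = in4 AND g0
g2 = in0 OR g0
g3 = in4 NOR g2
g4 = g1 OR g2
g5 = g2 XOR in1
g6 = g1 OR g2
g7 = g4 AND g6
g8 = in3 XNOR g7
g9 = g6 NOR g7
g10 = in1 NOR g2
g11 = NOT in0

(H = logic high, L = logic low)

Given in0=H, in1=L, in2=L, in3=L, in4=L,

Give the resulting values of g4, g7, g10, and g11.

g0 = in2 NOR in3 = L NOR L = H
g1 = in4 AND g0 = L AND H = L
g2 = in0 OR g0 = H OR H = H
g4 = g1 OR g2 = L OR H = H
g6 = g1 OR g2 = L OR H = H
g7 = g4 AND g6 = H AND H = H
g10 = in1 NOR g2 = L NOR H = L
g11 = NOT in0 = NOT H = L

g4 = H, g7 = H, g10 = L, g11 = L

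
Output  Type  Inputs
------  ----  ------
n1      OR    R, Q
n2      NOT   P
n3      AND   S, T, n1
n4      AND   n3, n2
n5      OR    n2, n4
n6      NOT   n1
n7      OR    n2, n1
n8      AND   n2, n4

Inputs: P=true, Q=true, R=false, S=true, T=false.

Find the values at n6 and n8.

n1 = R OR Q = false OR true = true
n2 = NOT P = NOT true = false
n3 = S AND T AND n1 = true AND false AND true = false
n4 = n3 AND n2 = false AND false = false
n6 = NOT n1 = NOT true = false
n8 = n2 AND n4 = false AND false = false

n6 = false, n8 = false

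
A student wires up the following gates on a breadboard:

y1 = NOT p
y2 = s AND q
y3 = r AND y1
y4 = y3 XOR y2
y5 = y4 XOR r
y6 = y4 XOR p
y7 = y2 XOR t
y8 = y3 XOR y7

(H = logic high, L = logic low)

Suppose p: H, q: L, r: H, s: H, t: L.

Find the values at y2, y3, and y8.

y1 = NOT p = NOT H = L
y2 = s AND q = H AND L = L
y3 = r AND y1 = H AND L = L
y7 = y2 XOR t = L XOR L = L
y8 = y3 XOR y7 = L XOR L = L

y2 = L  y3 = L  y8 = L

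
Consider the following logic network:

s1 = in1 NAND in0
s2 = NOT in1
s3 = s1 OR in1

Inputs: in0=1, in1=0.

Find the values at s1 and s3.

s1 = 1, s3 = 1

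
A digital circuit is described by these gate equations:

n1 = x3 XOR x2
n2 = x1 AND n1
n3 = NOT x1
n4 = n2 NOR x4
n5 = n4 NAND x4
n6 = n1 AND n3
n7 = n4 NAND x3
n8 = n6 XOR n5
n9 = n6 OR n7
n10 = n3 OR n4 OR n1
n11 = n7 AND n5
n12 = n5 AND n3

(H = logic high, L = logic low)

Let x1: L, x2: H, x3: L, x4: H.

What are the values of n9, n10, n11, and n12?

n9 = H; n10 = H; n11 = H; n12 = H

n1 = x3 XOR x2 = L XOR H = H
n2 = x1 AND n1 = L AND H = L
n3 = NOT x1 = NOT L = H
n4 = n2 NOR x4 = L NOR H = L
n5 = n4 NAND x4 = L NAND H = H
n6 = n1 AND n3 = H AND H = H
n7 = n4 NAND x3 = L NAND L = H
n9 = n6 OR n7 = H OR H = H
n10 = n3 OR n4 OR n1 = H OR L OR H = H
n11 = n7 AND n5 = H AND H = H
n12 = n5 AND n3 = H AND H = H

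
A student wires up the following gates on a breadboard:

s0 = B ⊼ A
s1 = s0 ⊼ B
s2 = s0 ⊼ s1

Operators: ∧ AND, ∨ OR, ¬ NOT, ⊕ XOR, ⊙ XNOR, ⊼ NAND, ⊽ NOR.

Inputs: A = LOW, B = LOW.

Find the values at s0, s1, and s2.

s0 = B NAND A = LOW NAND LOW = HIGH
s1 = s0 NAND B = HIGH NAND LOW = HIGH
s2 = s0 NAND s1 = HIGH NAND HIGH = LOW

s0 = HIGH, s1 = HIGH, s2 = LOW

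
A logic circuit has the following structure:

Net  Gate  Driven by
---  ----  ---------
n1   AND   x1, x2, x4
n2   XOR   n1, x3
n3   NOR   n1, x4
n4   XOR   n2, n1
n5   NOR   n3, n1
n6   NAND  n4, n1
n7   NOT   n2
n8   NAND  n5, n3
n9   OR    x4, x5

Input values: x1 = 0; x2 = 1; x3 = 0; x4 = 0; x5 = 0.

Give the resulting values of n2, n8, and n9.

n1 = x1 AND x2 AND x4 = 0 AND 1 AND 0 = 0
n2 = n1 XOR x3 = 0 XOR 0 = 0
n3 = n1 NOR x4 = 0 NOR 0 = 1
n5 = n3 NOR n1 = 1 NOR 0 = 0
n8 = n5 NAND n3 = 0 NAND 1 = 1
n9 = x4 OR x5 = 0 OR 0 = 0

n2 = 0  n8 = 1  n9 = 0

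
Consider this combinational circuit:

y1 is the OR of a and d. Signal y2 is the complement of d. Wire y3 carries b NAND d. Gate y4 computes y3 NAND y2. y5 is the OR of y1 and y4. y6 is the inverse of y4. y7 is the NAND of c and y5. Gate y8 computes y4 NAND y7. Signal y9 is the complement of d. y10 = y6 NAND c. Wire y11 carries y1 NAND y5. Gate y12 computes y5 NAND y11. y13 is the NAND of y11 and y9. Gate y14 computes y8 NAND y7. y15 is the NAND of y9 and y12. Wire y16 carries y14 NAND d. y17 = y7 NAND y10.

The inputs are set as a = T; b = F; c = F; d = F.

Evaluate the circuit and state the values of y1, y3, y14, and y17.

y1 = a OR d = T OR F = T
y2 = NOT d = NOT F = T
y3 = b NAND d = F NAND F = T
y4 = y3 NAND y2 = T NAND T = F
y5 = y1 OR y4 = T OR F = T
y6 = NOT y4 = NOT F = T
y7 = c NAND y5 = F NAND T = T
y8 = y4 NAND y7 = F NAND T = T
y10 = y6 NAND c = T NAND F = T
y14 = y8 NAND y7 = T NAND T = F
y17 = y7 NAND y10 = T NAND T = F

y1 = T, y3 = T, y14 = F, y17 = F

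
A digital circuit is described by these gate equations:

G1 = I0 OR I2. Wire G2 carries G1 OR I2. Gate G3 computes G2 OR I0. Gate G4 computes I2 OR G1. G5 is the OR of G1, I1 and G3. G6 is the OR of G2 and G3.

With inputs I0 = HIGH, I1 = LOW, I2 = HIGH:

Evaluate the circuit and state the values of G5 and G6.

G5 = HIGH  G6 = HIGH

G1 = I0 OR I2 = HIGH OR HIGH = HIGH
G2 = G1 OR I2 = HIGH OR HIGH = HIGH
G3 = G2 OR I0 = HIGH OR HIGH = HIGH
G5 = G1 OR I1 OR G3 = HIGH OR LOW OR HIGH = HIGH
G6 = G2 OR G3 = HIGH OR HIGH = HIGH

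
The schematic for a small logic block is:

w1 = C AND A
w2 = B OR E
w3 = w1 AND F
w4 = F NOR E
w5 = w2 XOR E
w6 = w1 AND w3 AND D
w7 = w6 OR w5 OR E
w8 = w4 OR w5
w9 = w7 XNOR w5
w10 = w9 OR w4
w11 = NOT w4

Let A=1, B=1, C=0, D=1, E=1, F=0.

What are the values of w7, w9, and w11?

w1 = C AND A = 0 AND 1 = 0
w2 = B OR E = 1 OR 1 = 1
w3 = w1 AND F = 0 AND 0 = 0
w4 = F NOR E = 0 NOR 1 = 0
w5 = w2 XOR E = 1 XOR 1 = 0
w6 = w1 AND w3 AND D = 0 AND 0 AND 1 = 0
w7 = w6 OR w5 OR E = 0 OR 0 OR 1 = 1
w9 = w7 XNOR w5 = 1 XNOR 0 = 0
w11 = NOT w4 = NOT 0 = 1

w7 = 1; w9 = 0; w11 = 1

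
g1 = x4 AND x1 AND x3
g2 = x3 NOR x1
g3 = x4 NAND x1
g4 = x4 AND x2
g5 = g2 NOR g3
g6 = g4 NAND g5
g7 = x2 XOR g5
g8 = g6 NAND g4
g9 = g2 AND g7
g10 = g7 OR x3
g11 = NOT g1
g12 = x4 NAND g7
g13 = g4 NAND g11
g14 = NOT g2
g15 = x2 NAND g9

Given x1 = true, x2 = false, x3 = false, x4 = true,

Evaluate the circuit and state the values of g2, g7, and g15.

g2 = false, g7 = true, g15 = true

g2 = x3 NOR x1 = false NOR true = false
g3 = x4 NAND x1 = true NAND true = false
g5 = g2 NOR g3 = false NOR false = true
g7 = x2 XOR g5 = false XOR true = true
g9 = g2 AND g7 = false AND true = false
g15 = x2 NAND g9 = false NAND false = true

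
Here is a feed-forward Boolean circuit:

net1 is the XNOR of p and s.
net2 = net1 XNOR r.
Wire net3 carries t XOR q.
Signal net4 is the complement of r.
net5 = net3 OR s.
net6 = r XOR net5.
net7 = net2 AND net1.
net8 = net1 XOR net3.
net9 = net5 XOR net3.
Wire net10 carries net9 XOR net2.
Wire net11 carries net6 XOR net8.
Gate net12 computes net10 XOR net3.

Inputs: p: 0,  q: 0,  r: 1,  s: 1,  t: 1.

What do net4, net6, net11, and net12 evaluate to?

net4 = 0  net6 = 0  net11 = 1  net12 = 1

net1 = p XNOR s = 0 XNOR 1 = 0
net2 = net1 XNOR r = 0 XNOR 1 = 0
net3 = t XOR q = 1 XOR 0 = 1
net4 = NOT r = NOT 1 = 0
net5 = net3 OR s = 1 OR 1 = 1
net6 = r XOR net5 = 1 XOR 1 = 0
net8 = net1 XOR net3 = 0 XOR 1 = 1
net9 = net5 XOR net3 = 1 XOR 1 = 0
net10 = net9 XOR net2 = 0 XOR 0 = 0
net11 = net6 XOR net8 = 0 XOR 1 = 1
net12 = net10 XOR net3 = 0 XOR 1 = 1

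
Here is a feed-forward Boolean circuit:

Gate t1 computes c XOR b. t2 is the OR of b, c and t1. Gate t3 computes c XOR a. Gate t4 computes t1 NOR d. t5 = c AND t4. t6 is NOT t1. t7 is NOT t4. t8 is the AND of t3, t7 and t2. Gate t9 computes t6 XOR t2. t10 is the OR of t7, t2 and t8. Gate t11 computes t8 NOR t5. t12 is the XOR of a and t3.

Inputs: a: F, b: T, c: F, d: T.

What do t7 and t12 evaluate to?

t7 = T  t12 = F

t1 = c XOR b = F XOR T = T
t3 = c XOR a = F XOR F = F
t4 = t1 NOR d = T NOR T = F
t7 = NOT t4 = NOT F = T
t12 = a XOR t3 = F XOR F = F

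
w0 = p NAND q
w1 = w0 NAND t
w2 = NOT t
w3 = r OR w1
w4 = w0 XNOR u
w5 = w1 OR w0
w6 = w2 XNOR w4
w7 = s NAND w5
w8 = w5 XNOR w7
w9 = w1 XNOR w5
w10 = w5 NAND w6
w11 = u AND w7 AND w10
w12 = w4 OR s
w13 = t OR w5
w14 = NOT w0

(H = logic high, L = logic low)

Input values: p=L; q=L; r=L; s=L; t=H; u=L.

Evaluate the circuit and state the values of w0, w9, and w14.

w0 = H, w9 = L, w14 = L

w0 = p NAND q = L NAND L = H
w1 = w0 NAND t = H NAND H = L
w5 = w1 OR w0 = L OR H = H
w9 = w1 XNOR w5 = L XNOR H = L
w14 = NOT w0 = NOT H = L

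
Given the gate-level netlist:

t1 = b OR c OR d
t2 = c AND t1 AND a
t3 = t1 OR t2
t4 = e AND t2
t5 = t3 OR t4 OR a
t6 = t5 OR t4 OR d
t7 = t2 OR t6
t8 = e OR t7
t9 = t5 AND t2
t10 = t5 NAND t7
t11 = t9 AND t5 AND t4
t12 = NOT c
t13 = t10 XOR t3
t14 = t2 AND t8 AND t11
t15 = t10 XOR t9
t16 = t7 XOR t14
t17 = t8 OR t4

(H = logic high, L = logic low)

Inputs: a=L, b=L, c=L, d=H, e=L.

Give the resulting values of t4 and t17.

t4 = L, t17 = H

t1 = b OR c OR d = L OR L OR H = H
t2 = c AND t1 AND a = L AND H AND L = L
t3 = t1 OR t2 = H OR L = H
t4 = e AND t2 = L AND L = L
t5 = t3 OR t4 OR a = H OR L OR L = H
t6 = t5 OR t4 OR d = H OR L OR H = H
t7 = t2 OR t6 = L OR H = H
t8 = e OR t7 = L OR H = H
t17 = t8 OR t4 = H OR L = H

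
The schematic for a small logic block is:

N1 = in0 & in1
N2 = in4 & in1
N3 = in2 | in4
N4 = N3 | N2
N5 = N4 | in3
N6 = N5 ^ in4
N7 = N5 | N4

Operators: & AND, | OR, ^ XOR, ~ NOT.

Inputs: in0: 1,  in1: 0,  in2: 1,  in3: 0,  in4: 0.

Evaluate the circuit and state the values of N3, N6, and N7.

N3 = 1, N6 = 1, N7 = 1

N2 = in4 AND in1 = 0 AND 0 = 0
N3 = in2 OR in4 = 1 OR 0 = 1
N4 = N3 OR N2 = 1 OR 0 = 1
N5 = N4 OR in3 = 1 OR 0 = 1
N6 = N5 XOR in4 = 1 XOR 0 = 1
N7 = N5 OR N4 = 1 OR 1 = 1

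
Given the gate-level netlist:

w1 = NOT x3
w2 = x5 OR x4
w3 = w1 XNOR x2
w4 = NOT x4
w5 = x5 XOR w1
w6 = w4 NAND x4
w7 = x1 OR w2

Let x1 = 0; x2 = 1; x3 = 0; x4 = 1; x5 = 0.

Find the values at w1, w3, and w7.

w1 = 1; w3 = 1; w7 = 1

w1 = NOT x3 = NOT 0 = 1
w2 = x5 OR x4 = 0 OR 1 = 1
w3 = w1 XNOR x2 = 1 XNOR 1 = 1
w7 = x1 OR w2 = 0 OR 1 = 1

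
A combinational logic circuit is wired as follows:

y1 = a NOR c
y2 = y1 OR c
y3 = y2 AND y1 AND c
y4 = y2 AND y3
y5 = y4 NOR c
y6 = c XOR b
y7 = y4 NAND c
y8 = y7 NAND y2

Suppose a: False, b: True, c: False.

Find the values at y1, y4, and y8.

y1 = True; y4 = False; y8 = False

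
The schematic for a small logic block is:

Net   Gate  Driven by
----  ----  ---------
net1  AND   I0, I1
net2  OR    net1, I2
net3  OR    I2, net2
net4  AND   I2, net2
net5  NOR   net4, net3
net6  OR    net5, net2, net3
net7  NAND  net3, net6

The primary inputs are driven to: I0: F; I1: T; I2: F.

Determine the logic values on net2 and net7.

net1 = I0 AND I1 = F AND T = F
net2 = net1 OR I2 = F OR F = F
net3 = I2 OR net2 = F OR F = F
net4 = I2 AND net2 = F AND F = F
net5 = net4 NOR net3 = F NOR F = T
net6 = net5 OR net2 OR net3 = T OR F OR F = T
net7 = net3 NAND net6 = F NAND T = T

net2 = F  net7 = T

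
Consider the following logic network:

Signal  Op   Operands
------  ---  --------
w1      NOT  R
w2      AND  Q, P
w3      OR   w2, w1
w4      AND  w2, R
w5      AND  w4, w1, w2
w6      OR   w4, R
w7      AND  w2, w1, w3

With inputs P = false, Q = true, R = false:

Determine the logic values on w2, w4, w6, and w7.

w1 = NOT R = NOT false = true
w2 = Q AND P = true AND false = false
w3 = w2 OR w1 = false OR true = true
w4 = w2 AND R = false AND false = false
w6 = w4 OR R = false OR false = false
w7 = w2 AND w1 AND w3 = false AND true AND true = false

w2 = false  w4 = false  w6 = false  w7 = false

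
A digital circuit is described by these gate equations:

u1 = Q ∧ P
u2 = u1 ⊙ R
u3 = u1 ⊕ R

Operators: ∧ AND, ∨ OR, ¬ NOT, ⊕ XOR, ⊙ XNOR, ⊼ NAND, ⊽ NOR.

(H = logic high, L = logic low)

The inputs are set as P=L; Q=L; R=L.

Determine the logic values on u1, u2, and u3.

u1 = Q AND P = L AND L = L
u2 = u1 XNOR R = L XNOR L = H
u3 = u1 XOR R = L XOR L = L

u1 = L; u2 = H; u3 = L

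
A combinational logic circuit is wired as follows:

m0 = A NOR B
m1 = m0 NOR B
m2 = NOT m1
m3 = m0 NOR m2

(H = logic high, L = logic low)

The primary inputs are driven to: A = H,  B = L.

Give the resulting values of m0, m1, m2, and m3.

m0 = A NOR B = H NOR L = L
m1 = m0 NOR B = L NOR L = H
m2 = NOT m1 = NOT H = L
m3 = m0 NOR m2 = L NOR L = H

m0 = L, m1 = H, m2 = L, m3 = H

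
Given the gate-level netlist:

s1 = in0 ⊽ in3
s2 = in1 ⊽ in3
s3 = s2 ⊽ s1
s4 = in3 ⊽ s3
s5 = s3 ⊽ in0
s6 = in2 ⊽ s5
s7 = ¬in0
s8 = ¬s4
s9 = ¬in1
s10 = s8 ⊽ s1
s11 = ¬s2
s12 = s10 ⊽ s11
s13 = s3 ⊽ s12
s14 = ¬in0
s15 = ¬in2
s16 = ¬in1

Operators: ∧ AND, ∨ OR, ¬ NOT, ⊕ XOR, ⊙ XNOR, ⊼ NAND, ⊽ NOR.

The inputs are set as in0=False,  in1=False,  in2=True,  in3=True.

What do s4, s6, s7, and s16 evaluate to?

s4 = False; s6 = False; s7 = True; s16 = True

s1 = in0 NOR in3 = False NOR True = False
s2 = in1 NOR in3 = False NOR True = False
s3 = s2 NOR s1 = False NOR False = True
s4 = in3 NOR s3 = True NOR True = False
s5 = s3 NOR in0 = True NOR False = False
s6 = in2 NOR s5 = True NOR False = False
s7 = NOT in0 = NOT False = True
s16 = NOT in1 = NOT False = True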